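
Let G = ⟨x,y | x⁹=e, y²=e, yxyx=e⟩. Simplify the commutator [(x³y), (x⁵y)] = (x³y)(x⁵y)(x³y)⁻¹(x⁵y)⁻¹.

[(x³y), (x⁵y)] = (x³y)·(x⁵y)·(x³y)⁻¹·(x⁵y)⁻¹.
  (x³y) · (x⁵y) = x⁷
  (x⁷) · (x³y) = xy
  (xy) · (x⁵y) = x⁵

Answer: x⁵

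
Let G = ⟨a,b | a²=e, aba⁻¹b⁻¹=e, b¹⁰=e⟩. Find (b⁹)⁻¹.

The order of (b⁹) is 10 (smallest k with (b⁹)ᵏ = e), so (b⁹)⁻¹ = (b⁹)⁹ = b.
Check: (b⁹) · b → (b⁹) · b = e, giving e as required.

Answer: b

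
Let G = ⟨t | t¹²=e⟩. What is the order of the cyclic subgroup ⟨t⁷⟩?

|⟨t⁷⟩| equals the order of t⁷. Compute successive powers until reaching e:
  (t⁷)¹ = t⁷, (t⁷)² = t², (t⁷)³ = t⁹, (t⁷)⁴ = t⁴, (t⁷)⁵ = t¹¹, (t⁷)⁶ = t⁶, (t⁷)⁷ = t, (t⁷)⁸ = t⁸, (t⁷)⁹ = t³, (t⁷)¹⁰ = t¹⁰, (t⁷)¹¹ = t⁵, (t⁷)¹² = e.
The smallest positive k with (t⁷)ᵏ = e is 12, so |⟨t⁷⟩| = 12.

Answer: 12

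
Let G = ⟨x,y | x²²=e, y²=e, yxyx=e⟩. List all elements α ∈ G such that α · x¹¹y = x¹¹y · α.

⟨x¹¹y⟩ ⊆ C_G(x¹¹y) since powers of x¹¹y commute with x¹¹y; so |C_G(x¹¹y)| ≥ |⟨x¹¹y⟩| = 2.
By orbit–stabilizer, |C_G(x¹¹y)| = |G| / |conj. class of x¹¹y| = 44 / 11 = 4.
The 4 elements commuting with x¹¹y are {e, x¹¹, y, x¹¹y}.

Answer: {e, x¹¹, y, x¹¹y}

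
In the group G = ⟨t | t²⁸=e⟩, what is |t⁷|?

Compute successive powers until reaching e:
  (t⁷)¹ = t⁷, (t⁷)² = t¹⁴, (t⁷)³ = t²¹, (t⁷)⁴ = e.
The smallest positive k with (t⁷)ᵏ = e is 4.

Answer: 4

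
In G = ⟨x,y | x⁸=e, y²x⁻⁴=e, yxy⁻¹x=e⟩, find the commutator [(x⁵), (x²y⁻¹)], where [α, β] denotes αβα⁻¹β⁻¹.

[(x⁵), (x²y⁻¹)] = (x⁵)·(x²y⁻¹)·(x⁵)⁻¹·(x²y⁻¹)⁻¹.
  (x⁵) · (x²y⁻¹) = x³y
  (x³y) · (x³) = y
  y · (x²y) = x²

Answer: x²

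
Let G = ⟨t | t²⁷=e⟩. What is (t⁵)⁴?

Compute successive powers of (t⁵), reducing at each step:
  (t⁵)²: (t⁵) · t⁵ = t¹⁰
  (t⁵)³: (t¹⁰) · t⁵ = t¹⁵
  (t⁵)⁴: (t¹⁵) · t⁵ = t²⁰

Answer: t²⁰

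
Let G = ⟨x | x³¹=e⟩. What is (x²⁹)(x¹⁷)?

Compute (x²⁹) · (x¹⁷) by multiplying left to right and reducing via the relations at each step:
  (x²⁹) · x¹⁷ = x¹⁵

Answer: x¹⁵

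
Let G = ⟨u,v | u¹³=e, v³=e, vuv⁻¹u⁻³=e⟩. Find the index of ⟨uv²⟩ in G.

First find ord(uv²) by computing successive powers:
  (uv²)¹ = uv², (uv²)² = u¹⁰v, (uv²)³ = e.
So |⟨uv²⟩| = ord(uv²) = 3. With |G| = 39, by Lagrange [G : ⟨uv²⟩] = 39/3 = 13.

Answer: 13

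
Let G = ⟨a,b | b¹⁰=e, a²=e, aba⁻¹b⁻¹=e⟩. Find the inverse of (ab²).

The order of (ab²) is 10 (smallest k with (ab²)ᵏ = e), so (ab²)⁻¹ = (ab²)⁹ = ab⁸.
Check: (ab²) · (ab⁸) → (ab²) · a = b²;   (b²) · b⁸ = e, giving e as required.

Answer: ab⁸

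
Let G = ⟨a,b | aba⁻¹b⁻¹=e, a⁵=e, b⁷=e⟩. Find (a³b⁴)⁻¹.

The order of (a³b⁴) is 35 (smallest k with (a³b⁴)ᵏ = e), so (a³b⁴)⁻¹ = (a³b⁴)³⁴ = a²b³.
Check: (a³b⁴) · (a²b³) → (a³b⁴) · a² = b⁴;   (b⁴) · b³ = e, giving e as required.

Answer: a²b³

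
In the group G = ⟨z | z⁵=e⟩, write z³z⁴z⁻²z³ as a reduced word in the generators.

Multiply left to right, reducing at each step:
  (z³) · z⁴ = z²
  (z²) · z⁻² = e
  e · z³ = z³

Answer: z³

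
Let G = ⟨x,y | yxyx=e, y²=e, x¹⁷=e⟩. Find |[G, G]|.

G' = [G, G] is generated by all commutators. The generator-pair commutators are: [x, y] = x².
The subgroup they normally generate is {e, x, x², x³, x⁴, x⁵, x⁶, x⁷, x⁸, x⁹, x¹⁰, x¹¹, x¹², x¹³, x¹⁴, x¹⁵, x¹⁶}, of order 17.
Check: |G/G'| = 34/17 = 2 is the order of the abelianisation.

Answer: 17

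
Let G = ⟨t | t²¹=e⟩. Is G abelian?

G has a single generator, so G is cyclic and hence abelian.

Answer: Yes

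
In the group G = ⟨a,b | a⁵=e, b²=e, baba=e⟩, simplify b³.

Compute successive powers of b, reducing at each step:
  b²: b · b = e
  b³: e · b = b

Answer: b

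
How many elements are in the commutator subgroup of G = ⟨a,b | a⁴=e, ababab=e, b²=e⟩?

G' = [G, G] is generated by all commutators. The generator-pair commutators are: [a, b] = a²ba.
The subgroup they normally generate is {e, a², ab, ba³, a²ba, a³b, a²ba³, ba, aba², ba²b, a²ba²b, a³ba²}, of order 12.
Check: |G/G'| = 24/12 = 2 is the order of the abelianisation.

Answer: 12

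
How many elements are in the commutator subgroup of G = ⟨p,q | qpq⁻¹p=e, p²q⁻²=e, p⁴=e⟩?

G' = [G, G] is generated by all commutators. The generator-pair commutators are: [p, q] = p².
The subgroup they normally generate is {e, p²}, of order 2.
Check: |G/G'| = 8/2 = 4 is the order of the abelianisation.

Answer: 2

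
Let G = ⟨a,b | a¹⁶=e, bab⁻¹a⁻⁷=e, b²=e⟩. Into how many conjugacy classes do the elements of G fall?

The conjugacy classes (representative and size) are:
  [e] (size 1), [a] (size 2), [a¹⁴] (size 2), [a³] (size 2), [a⁴] (size 2), [a¹⁰] (size 2), [a⁸] (size 1), [a⁹] (size 2), [a¹¹] (size 2), [a¹⁰b] (size 8), [ab] (size 8).
Class equation: 1 + 2 + 2 + 2 + 2 + 2 + 1 + 2 + 2 + 8 + 8 = 32 = |G|. So G has 11 conjugacy classes.

Answer: 11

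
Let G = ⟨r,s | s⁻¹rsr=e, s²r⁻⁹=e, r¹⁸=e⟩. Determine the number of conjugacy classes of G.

The conjugacy classes (representative and size) are:
  [e] (size 1), [r¹⁷] (size 2), [r¹⁶] (size 2), [r³] (size 2), [r¹⁴] (size 2), [r¹³] (size 2), [r¹²] (size 2), [r¹¹] (size 2), [r¹⁰] (size 2), [r⁹] (size 1), [r⁸s] (size 9), [rs] (size 9).
Class equation: 1 + 2 + 2 + 2 + 2 + 2 + 2 + 2 + 2 + 1 + 9 + 9 = 36 = |G|. So G has 12 conjugacy classes.

Answer: 12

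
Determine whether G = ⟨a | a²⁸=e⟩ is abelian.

G has a single generator, so G is cyclic and hence abelian.

Answer: Yes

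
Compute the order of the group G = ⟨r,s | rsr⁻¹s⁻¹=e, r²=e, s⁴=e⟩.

Enumerate words in the generators, reducing via the relations: the distinct elements are
  {e, r, s, rs, s², s³, rs², rs³}.
No further products give new elements, so |G| = 8.

Answer: 8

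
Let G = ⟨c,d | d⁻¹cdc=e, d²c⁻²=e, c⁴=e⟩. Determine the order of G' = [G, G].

G' = [G, G] is generated by all commutators. The generator-pair commutators are: [c, d] = c².
The subgroup they normally generate is {e, c²}, of order 2.
Check: |G/G'| = 8/2 = 4 is the order of the abelianisation.

Answer: 2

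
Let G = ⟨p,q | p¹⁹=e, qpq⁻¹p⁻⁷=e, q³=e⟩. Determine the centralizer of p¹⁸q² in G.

⟨p¹⁸q²⟩ ⊆ C_G(p¹⁸q²) since powers of p¹⁸q² commute with p¹⁸q²; so |C_G(p¹⁸q²)| ≥ |⟨p¹⁸q²⟩| = 3.
By orbit–stabilizer, |C_G(p¹⁸q²)| = |G| / |conj. class of p¹⁸q²| = 57 / 19 = 3.
The 3 elements commuting with p¹⁸q² are {e, p⁷q, p¹⁸q²}.

Answer: {e, p⁷q, p¹⁸q²}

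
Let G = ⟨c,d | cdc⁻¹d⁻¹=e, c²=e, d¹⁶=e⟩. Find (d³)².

Compute successive powers of (d³), reducing at each step:
  (d³)²: (d³) · d³ = d⁶

Answer: d⁶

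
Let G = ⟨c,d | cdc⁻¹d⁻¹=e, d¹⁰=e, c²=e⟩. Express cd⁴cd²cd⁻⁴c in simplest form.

Multiply left to right, reducing at each step:
  c · d⁴ = cd⁴
  (cd⁴) · c = d⁴
  (d⁴) · d² = d⁶
  (d⁶) · c = cd⁶
  (cd⁶) · d⁻⁴ = cd²
  (cd²) · c = d²

Answer: d²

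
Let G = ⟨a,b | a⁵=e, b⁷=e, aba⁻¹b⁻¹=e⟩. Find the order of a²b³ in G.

Compute successive powers until reaching e:
  (a²b³)¹ = a²b³, (a²b³)² = a⁴b⁶, (a²b³)³ = ab², (a²b³)⁴ = a³b⁵, (a²b³)⁵ = b, (a²b³)⁶ = a²b⁴, (a²b³)⁷ = a⁴, (a²b³)⁸ = ab³, (a²b³)⁹ = a³b⁶, (a²b³)¹⁰ = b², (a²b³)¹¹ = a²b⁵, (a²b³)¹² = a⁴b, (a²b³)¹³ = ab⁴, (a²b³)¹⁴ = a³, (a²b³)¹⁵ = b³, (a²b³)¹⁶ = a²b⁶, (a²b³)¹⁷ = a⁴b², (a²b³)¹⁸ = ab⁵, (a²b³)¹⁹ = a³b, (a²b³)²⁰ = b⁴, (a²b³)²¹ = a², (a²b³)²² = a⁴b³, (a²b³)²³ = ab⁶, (a²b³)²⁴ = a³b², (a²b³)²⁵ = b⁵, (a²b³)²⁶ = a²b, (a²b³)²⁷ = a⁴b⁴, (a²b³)²⁸ = a, (a²b³)²⁹ = a³b³, (a²b³)³⁰ = b⁶, (a²b³)³¹ = a²b², (a²b³)³² = a⁴b⁵, (a²b³)³³ = ab, (a²b³)³⁴ = a³b⁴, (a²b³)³⁵ = e.
The smallest positive k with (a²b³)ᵏ = e is 35.

Answer: 35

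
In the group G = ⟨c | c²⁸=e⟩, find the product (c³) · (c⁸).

Compute (c³) · (c⁸) by multiplying left to right and reducing via the relations at each step:
  (c³) · c⁸ = c¹¹

Answer: c¹¹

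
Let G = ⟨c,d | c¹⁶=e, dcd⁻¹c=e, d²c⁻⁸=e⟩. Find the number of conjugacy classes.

The conjugacy classes (representative and size) are:
  [e] (size 1), [c] (size 2), [c¹⁴] (size 2), [c¹³] (size 2), [c¹²] (size 2), [c⁵] (size 2), [c¹⁰] (size 2), [c⁷] (size 2), [c⁸] (size 1), [d⁻¹] (size 8), [c⁷d⁻¹] (size 8).
Class equation: 1 + 2 + 2 + 2 + 2 + 2 + 2 + 2 + 1 + 8 + 8 = 32 = |G|. So G has 11 conjugacy classes.

Answer: 11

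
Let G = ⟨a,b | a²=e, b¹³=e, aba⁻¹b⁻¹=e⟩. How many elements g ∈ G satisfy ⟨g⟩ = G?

G is cyclic of order 26. An element generates G iff its order is 26, and a cyclic group of order 26 has exactly φ(26) = 12 such elements.

Answer: 12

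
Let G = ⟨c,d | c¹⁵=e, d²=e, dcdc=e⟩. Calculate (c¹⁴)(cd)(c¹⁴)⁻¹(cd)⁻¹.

[(c¹⁴), (cd)] = (c¹⁴)·(cd)·(c¹⁴)⁻¹·(cd)⁻¹.
  (c¹⁴) · (cd) = d
  d · c = c¹⁴d
  (c¹⁴d) · (cd) = c¹³

Answer: c¹³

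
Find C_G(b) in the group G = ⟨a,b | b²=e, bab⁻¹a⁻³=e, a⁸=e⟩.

⟨b⟩ ⊆ C_G(b) since powers of b commute with b; so |C_G(b)| ≥ |⟨b⟩| = 2.
By orbit–stabilizer, |C_G(b)| = |G| / |conj. class of b| = 16 / 4 = 4.
The 4 elements commuting with b are {e, a⁴, b, a⁴b}.

Answer: {e, a⁴, b, a⁴b}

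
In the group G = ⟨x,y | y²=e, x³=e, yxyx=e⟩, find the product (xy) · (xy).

Compute (xy) · (xy) by multiplying left to right and reducing via the relations at each step:
  (xy) · x = y
  y · y = e

Answer: e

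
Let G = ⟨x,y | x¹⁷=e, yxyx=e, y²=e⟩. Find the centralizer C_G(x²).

⟨x²⟩ ⊆ C_G(x²) since powers of x² commute with x²; so |C_G(x²)| ≥ |⟨x²⟩| = 17.
By orbit–stabilizer, |C_G(x²)| = |G| / |conj. class of x²| = 34 / 2 = 17.
The 17 elements commuting with x² are {e, x, x², x³, x⁴, x⁵, x⁶, x⁷, x⁸, x⁹, x¹⁰, x¹¹, x¹², x¹³, x¹⁴, x¹⁵, x¹⁶}.

Answer: {e, x, x², x³, x⁴, x⁵, x⁶, x⁷, x⁸, x⁹, x¹⁰, x¹¹, x¹², x¹³, x¹⁴, x¹⁵, x¹⁶}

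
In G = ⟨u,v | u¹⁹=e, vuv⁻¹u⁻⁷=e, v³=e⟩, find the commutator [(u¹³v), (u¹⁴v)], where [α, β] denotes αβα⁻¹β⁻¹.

[(u¹³v), (u¹⁴v)] = (u¹³v)·(u¹⁴v)·(u¹³v)⁻¹·(u¹⁴v)⁻¹.
  (u¹³v) · (u¹⁴v) = u¹⁶v²
  (u¹⁶v²) · (u⁹v²) = uv
  (uv) · (u¹⁷v²) = u⁶

Answer: u⁶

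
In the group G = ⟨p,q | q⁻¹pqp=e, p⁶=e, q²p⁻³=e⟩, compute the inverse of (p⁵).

The order of (p⁵) is 6 (smallest k with (p⁵)ᵏ = e), so (p⁵)⁻¹ = (p⁵)⁵ = p.
Check: (p⁵) · p → (p⁵) · p = e, giving e as required.

Answer: p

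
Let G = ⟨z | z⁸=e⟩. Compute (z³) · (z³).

Compute (z³) · (z³) by multiplying left to right and reducing via the relations at each step:
  (z³) · z³ = z⁶

Answer: z⁶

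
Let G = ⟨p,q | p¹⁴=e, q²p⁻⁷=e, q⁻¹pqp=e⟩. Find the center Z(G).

An element z ∈ Z(G) iff z commutes with every generator.
For example p⁷ is central: (p⁷)·p = p⁸ = p·(p⁷); (p⁷)·q = q⁻¹ = q·(p⁷).
Whereas p ∉ Z(G) since p·q = pq ≠ p⁶q⁻¹ = q·p.
Checking each of the 28 elements this way gives Z(G) = {e, p⁷}, of order 2.

Answer: {e, p⁷}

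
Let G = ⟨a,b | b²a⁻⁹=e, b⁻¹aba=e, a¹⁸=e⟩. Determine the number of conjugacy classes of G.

The conjugacy classes (representative and size) are:
  [e] (size 1), [a¹⁷] (size 2), [a¹⁶] (size 2), [a³] (size 2), [a¹⁴] (size 2), [a¹³] (size 2), [a¹²] (size 2), [a¹¹] (size 2), [a¹⁰] (size 2), [a⁹] (size 1), [a⁸b] (size 9), [ab] (size 9).
Class equation: 1 + 2 + 2 + 2 + 2 + 2 + 2 + 2 + 2 + 1 + 9 + 9 = 36 = |G|. So G has 12 conjugacy classes.

Answer: 12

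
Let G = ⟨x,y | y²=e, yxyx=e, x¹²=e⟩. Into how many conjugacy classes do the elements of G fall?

The conjugacy classes (representative and size) are:
  [e] (size 1), [x¹¹] (size 2), [x²] (size 2), [x⁹] (size 2), [x⁴] (size 2), [x⁵] (size 2), [x⁶] (size 1), [y] (size 6), [xy] (size 6).
Class equation: 1 + 2 + 2 + 2 + 2 + 2 + 1 + 6 + 6 = 24 = |G|. So G has 9 conjugacy classes.

Answer: 9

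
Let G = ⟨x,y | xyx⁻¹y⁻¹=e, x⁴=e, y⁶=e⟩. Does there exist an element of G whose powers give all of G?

|G| = 24, but the maximum element order in G is 12 < 24. No single element generates all of G, so G is not cyclic.

Answer: No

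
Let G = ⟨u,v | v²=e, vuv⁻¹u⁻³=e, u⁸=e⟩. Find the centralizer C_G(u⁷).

⟨u⁷⟩ ⊆ C_G(u⁷) since powers of u⁷ commute with u⁷; so |C_G(u⁷)| ≥ |⟨u⁷⟩| = 8.
By orbit–stabilizer, |C_G(u⁷)| = |G| / |conj. class of u⁷| = 16 / 2 = 8.
The 8 elements commuting with u⁷ are {e, u, u², u³, u⁴, u⁵, u⁶, u⁷}.

Answer: {e, u, u², u³, u⁴, u⁵, u⁶, u⁷}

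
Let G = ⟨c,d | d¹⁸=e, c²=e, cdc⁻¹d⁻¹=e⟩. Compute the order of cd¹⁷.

Compute successive powers until reaching e:
  (cd¹⁷)¹ = cd¹⁷, (cd¹⁷)² = d¹⁶, (cd¹⁷)³ = cd¹⁵, (cd¹⁷)⁴ = d¹⁴, (cd¹⁷)⁵ = cd¹³, (cd¹⁷)⁶ = d¹², (cd¹⁷)⁷ = cd¹¹, (cd¹⁷)⁸ = d¹⁰, (cd¹⁷)⁹ = cd⁹, (cd¹⁷)¹⁰ = d⁸, (cd¹⁷)¹¹ = cd⁷, (cd¹⁷)¹² = d⁶, (cd¹⁷)¹³ = cd⁵, (cd¹⁷)¹⁴ = d⁴, (cd¹⁷)¹⁵ = cd³, (cd¹⁷)¹⁶ = d², (cd¹⁷)¹⁷ = cd, (cd¹⁷)¹⁸ = e.
The smallest positive k with (cd¹⁷)ᵏ = e is 18.

Answer: 18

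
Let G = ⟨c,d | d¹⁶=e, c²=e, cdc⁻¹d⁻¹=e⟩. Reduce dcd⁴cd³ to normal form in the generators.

Multiply left to right, reducing at each step:
  d · c = cd
  (cd) · d⁴ = cd⁵
  (cd⁵) · c = d⁵
  (d⁵) · d³ = d⁸

Answer: d⁸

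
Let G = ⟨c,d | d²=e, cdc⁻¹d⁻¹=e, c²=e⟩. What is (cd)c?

Compute (cd) · c by multiplying left to right and reducing via the relations at each step:
  (cd) · c = d

Answer: d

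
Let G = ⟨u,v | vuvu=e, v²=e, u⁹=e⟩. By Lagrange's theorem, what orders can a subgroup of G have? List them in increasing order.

|G| = 18 = 2 · 3². By Lagrange's theorem the order of any subgroup divides 18; the divisors of 18 are 1, 2, 3, 6, 9, 18.

Answer: 1, 2, 3, 6, 9, 18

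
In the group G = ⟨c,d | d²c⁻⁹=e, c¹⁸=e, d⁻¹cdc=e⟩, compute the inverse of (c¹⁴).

The order of (c¹⁴) is 9 (smallest k with (c¹⁴)ᵏ = e), so (c¹⁴)⁻¹ = (c¹⁴)⁸ = c⁴.
Check: (c¹⁴) · (c⁴) → (c¹⁴) · c⁴ = e, giving e as required.

Answer: c⁴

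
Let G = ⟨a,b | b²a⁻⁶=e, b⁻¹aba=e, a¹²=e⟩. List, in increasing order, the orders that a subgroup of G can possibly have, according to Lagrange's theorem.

|G| = 24 = 2³ · 3. By Lagrange's theorem the order of any subgroup divides 24; the divisors of 24 are 1, 2, 3, 4, 6, 8, 12, 24.

Answer: 1, 2, 3, 4, 6, 8, 12, 24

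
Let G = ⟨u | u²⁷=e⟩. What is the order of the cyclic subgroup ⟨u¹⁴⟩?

|⟨u¹⁴⟩| equals the order of u¹⁴. Compute successive powers until reaching e:
  (u¹⁴)¹ = u¹⁴, (u¹⁴)² = u, (u¹⁴)³ = u¹⁵, (u¹⁴)⁴ = u², (u¹⁴)⁵ = u¹⁶, (u¹⁴)⁶ = u³, (u¹⁴)⁷ = u¹⁷, (u¹⁴)⁸ = u⁴, (u¹⁴)⁹ = u¹⁸, (u¹⁴)¹⁰ = u⁵, (u¹⁴)¹¹ = u¹⁹, (u¹⁴)¹² = u⁶, (u¹⁴)¹³ = u²⁰, (u¹⁴)¹⁴ = u⁷, (u¹⁴)¹⁵ = u²¹, (u¹⁴)¹⁶ = u⁸, (u¹⁴)¹⁷ = u²², (u¹⁴)¹⁸ = u⁹, (u¹⁴)¹⁹ = u²³, (u¹⁴)²⁰ = u¹⁰, (u¹⁴)²¹ = u²⁴, (u¹⁴)²² = u¹¹, (u¹⁴)²³ = u²⁵, (u¹⁴)²⁴ = u¹², (u¹⁴)²⁵ = u²⁶, (u¹⁴)²⁶ = u¹³, (u¹⁴)²⁷ = e.
The smallest positive k with (u¹⁴)ᵏ = e is 27, so |⟨u¹⁴⟩| = 27.

Answer: 27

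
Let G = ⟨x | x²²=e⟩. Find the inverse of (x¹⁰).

The order of (x¹⁰) is 11 (smallest k with (x¹⁰)ᵏ = e), so (x¹⁰)⁻¹ = (x¹⁰)¹⁰ = x¹².
Check: (x¹⁰) · (x¹²) → (x¹⁰) · x¹² = e, giving e as required.

Answer: x¹²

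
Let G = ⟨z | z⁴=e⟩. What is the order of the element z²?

Compute successive powers until reaching e:
  (z²)¹ = z², (z²)² = e.
The smallest positive k with (z²)ᵏ = e is 2.

Answer: 2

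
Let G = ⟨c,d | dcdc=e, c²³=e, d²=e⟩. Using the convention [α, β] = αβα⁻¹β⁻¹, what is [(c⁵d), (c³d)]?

[(c⁵d), (c³d)] = (c⁵d)·(c³d)·(c⁵d)⁻¹·(c³d)⁻¹.
  (c⁵d) · (c³d) = c²
  (c²) · (c⁵d) = c⁷d
  (c⁷d) · (c³d) = c⁴

Answer: c⁴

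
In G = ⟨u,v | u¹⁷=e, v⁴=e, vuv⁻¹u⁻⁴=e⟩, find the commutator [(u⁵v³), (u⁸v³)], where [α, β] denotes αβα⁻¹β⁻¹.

[(u⁵v³), (u⁸v³)] = (u⁵v³)·(u⁸v³)·(u⁵v³)⁻¹·(u⁸v³)⁻¹.
  (u⁵v³) · (u⁸v³) = u⁷v²
  (u⁷v²) · (u¹⁴v) = u¹⁰v³
  (u¹⁰v³) · (u²v) = u²

Answer: u²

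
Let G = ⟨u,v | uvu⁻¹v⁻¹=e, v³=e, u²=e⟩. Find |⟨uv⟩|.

|⟨uv⟩| equals the order of uv. Compute successive powers until reaching e:
  (uv)¹ = uv, (uv)² = v², (uv)³ = u, (uv)⁴ = v, (uv)⁵ = uv², (uv)⁶ = e.
The smallest positive k with (uv)ᵏ = e is 6, so |⟨uv⟩| = 6.

Answer: 6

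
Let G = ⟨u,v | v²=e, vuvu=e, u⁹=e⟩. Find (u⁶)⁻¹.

The order of (u⁶) is 3 (smallest k with (u⁶)ᵏ = e), so (u⁶)⁻¹ = (u⁶)² = u³.
Check: (u⁶) · (u³) → (u⁶) · u³ = e, giving e as required.

Answer: u³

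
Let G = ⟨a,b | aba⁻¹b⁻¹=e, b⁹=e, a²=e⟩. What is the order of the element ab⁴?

Compute successive powers until reaching e:
  (ab⁴)¹ = ab⁴, (ab⁴)² = b⁸, (ab⁴)³ = ab³, (ab⁴)⁴ = b⁷, (ab⁴)⁵ = ab², (ab⁴)⁶ = b⁶, (ab⁴)⁷ = ab, (ab⁴)⁸ = b⁵, (ab⁴)⁹ = a, (ab⁴)¹⁰ = b⁴, (ab⁴)¹¹ = ab⁸, (ab⁴)¹² = b³, (ab⁴)¹³ = ab⁷, (ab⁴)¹⁴ = b², (ab⁴)¹⁵ = ab⁶, (ab⁴)¹⁶ = b, (ab⁴)¹⁷ = ab⁵, (ab⁴)¹⁸ = e.
The smallest positive k with (ab⁴)ᵏ = e is 18.

Answer: 18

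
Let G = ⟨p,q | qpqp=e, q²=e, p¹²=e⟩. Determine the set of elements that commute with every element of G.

An element z ∈ Z(G) iff z commutes with every generator.
For example p⁶ is central: (p⁶)·p = p⁷ = p·(p⁶); (p⁶)·q = p⁶q = q·(p⁶).
Whereas p ∉ Z(G) since p·q = pq ≠ p¹¹q = q·p.
Checking each of the 24 elements this way gives Z(G) = {e, p⁶}, of order 2.

Answer: {e, p⁶}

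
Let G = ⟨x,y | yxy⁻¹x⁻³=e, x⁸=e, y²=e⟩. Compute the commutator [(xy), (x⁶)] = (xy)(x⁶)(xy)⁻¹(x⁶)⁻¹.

[(xy), (x⁶)] = (xy)·(x⁶)·(xy)⁻¹·(x⁶)⁻¹.
  (xy) · (x⁶) = x³y
  (x³y) · (x⁵y) = x²
  (x²) · (x²) = x⁴

Answer: x⁴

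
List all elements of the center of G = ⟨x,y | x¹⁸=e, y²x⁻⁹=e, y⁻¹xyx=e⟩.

An element z ∈ Z(G) iff z commutes with every generator.
For example x⁹ is central: (x⁹)·x = x¹⁰ = x·(x⁹); (x⁹)·y = y⁻¹ = y·(x⁹).
Whereas x ∉ Z(G) since x·y = xy ≠ x⁸y⁻¹ = y·x.
Checking each of the 36 elements this way gives Z(G) = {e, x⁹}, of order 2.

Answer: {e, x⁹}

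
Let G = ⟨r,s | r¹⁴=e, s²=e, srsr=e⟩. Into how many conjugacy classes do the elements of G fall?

The conjugacy classes (representative and size) are:
  [e] (size 1), [r¹³] (size 2), [r²] (size 2), [r³] (size 2), [r¹⁰] (size 2), [r⁵] (size 2), [r⁸] (size 2), [r⁷] (size 1), [r⁶s] (size 7), [r⁹s] (size 7).
Class equation: 1 + 2 + 2 + 2 + 2 + 2 + 2 + 1 + 7 + 7 = 28 = |G|. So G has 10 conjugacy classes.

Answer: 10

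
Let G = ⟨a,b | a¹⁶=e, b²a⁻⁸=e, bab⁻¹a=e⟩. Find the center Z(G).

An element z ∈ Z(G) iff z commutes with every generator.
For example a⁸ is central: (a⁸)·a = a⁹ = a·(a⁸); (a⁸)·b = b⁻¹ = b·(a⁸).
Whereas a ∉ Z(G) since a·b = ab ≠ a⁷b⁻¹ = b·a.
Checking each of the 32 elements this way gives Z(G) = {e, a⁸}, of order 2.

Answer: {e, a⁸}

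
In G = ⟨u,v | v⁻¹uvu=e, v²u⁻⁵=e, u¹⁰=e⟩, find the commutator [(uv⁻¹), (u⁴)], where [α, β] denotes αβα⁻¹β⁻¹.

[(uv⁻¹), (u⁴)] = (uv⁻¹)·(u⁴)·(uv⁻¹)⁻¹·(u⁴)⁻¹.
  (uv⁻¹) · (u⁴) = u²v
  (u²v) · (uv) = u⁶
  (u⁶) · (u⁶) = u²

Answer: u²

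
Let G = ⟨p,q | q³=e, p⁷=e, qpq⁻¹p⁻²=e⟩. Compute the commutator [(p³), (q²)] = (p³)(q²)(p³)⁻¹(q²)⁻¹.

[(p³), (q²)] = (p³)·(q²)·(p³)⁻¹·(q²)⁻¹.
  (p³) · (q²) = p³q²
  (p³q²) · (p⁴) = p⁵q²
  (p⁵q²) · q = p⁵

Answer: p⁵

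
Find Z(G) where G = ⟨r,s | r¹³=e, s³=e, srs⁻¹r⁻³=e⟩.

An element z ∈ Z(G) iff z commutes with every generator.
For example e is central: e·r = r = r·e; e·s = s = s·e.
Whereas r ∉ Z(G) since r·s = rs ≠ r³s = s·r.
Checking each of the 39 elements this way gives Z(G) = {e}, of order 1.

Answer: {e}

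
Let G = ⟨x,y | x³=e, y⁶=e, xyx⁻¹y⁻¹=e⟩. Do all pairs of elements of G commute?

Each pair of generators commutes: x·y = xy = y·x. Since the generators pairwise commute, every element of G commutes with every other, so G is abelian.

Answer: Yes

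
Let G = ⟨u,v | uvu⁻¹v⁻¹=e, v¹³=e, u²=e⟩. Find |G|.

Enumerate words in the generators, reducing via the relations: the distinct elements are
  {e, u, v, uv, v², v³, v⁴, v⁵, v⁶, v⁷, v⁸, v⁹, uv², uv³, uv⁴, uv⁵, uv⁶, uv⁷, uv⁸, uv⁹, v¹², v¹¹, v¹⁰, uv¹², uv¹¹, uv¹⁰}.
No further products give new elements, so |G| = 26.

Answer: 26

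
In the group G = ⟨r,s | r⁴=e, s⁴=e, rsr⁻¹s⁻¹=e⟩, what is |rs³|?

Compute successive powers until reaching e:
  (rs³)¹ = rs³, (rs³)² = r²s², (rs³)³ = r³s, (rs³)⁴ = e.
The smallest positive k with (rs³)ᵏ = e is 4.

Answer: 4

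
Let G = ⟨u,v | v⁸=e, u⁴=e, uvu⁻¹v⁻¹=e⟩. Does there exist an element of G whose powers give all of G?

|G| = 32, but the maximum element order in G is 8 < 32. No single element generates all of G, so G is not cyclic.

Answer: No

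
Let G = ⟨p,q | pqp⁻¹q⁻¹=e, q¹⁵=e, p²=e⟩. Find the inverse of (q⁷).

The order of (q⁷) is 15 (smallest k with (q⁷)ᵏ = e), so (q⁷)⁻¹ = (q⁷)¹⁴ = q⁸.
Check: (q⁷) · (q⁸) → (q⁷) · q⁸ = e, giving e as required.

Answer: q⁸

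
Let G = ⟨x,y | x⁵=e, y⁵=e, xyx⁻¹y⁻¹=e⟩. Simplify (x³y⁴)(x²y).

Compute (x³y⁴) · (x²y) by multiplying left to right and reducing via the relations at each step:
  (x³y⁴) · x² = y⁴
  (y⁴) · y = e

Answer: e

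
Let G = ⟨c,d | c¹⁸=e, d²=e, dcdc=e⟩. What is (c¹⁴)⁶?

Compute successive powers of (c¹⁴), reducing at each step:
  (c¹⁴)²: (c¹⁴) · c¹⁴ = c¹⁰
  (c¹⁴)³: (c¹⁰) · c¹⁴ = c⁶
  (c¹⁴)⁴: (c⁶) · c¹⁴ = c²
  (c¹⁴)⁵: (c²) · c¹⁴ = c¹⁶
  (c¹⁴)⁶: (c¹⁶) · c¹⁴ = c¹²

Answer: c¹²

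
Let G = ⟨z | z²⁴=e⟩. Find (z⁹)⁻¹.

The order of (z⁹) is 8 (smallest k with (z⁹)ᵏ = e), so (z⁹)⁻¹ = (z⁹)⁷ = z¹⁵.
Check: (z⁹) · (z¹⁵) → (z⁹) · z¹⁵ = e, giving e as required.

Answer: z¹⁵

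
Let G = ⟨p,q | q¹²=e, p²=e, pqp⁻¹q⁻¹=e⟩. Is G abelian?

Each pair of generators commutes: p·q = pq = q·p. Since the generators pairwise commute, every element of G commutes with every other, so G is abelian.

Answer: Yes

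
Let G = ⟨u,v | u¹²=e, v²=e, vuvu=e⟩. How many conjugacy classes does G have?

The conjugacy classes (representative and size) are:
  [e] (size 1), [u¹¹] (size 2), [u²] (size 2), [u⁹] (size 2), [u⁴] (size 2), [u⁵] (size 2), [u⁶] (size 1), [v] (size 6), [uv] (size 6).
Class equation: 1 + 2 + 2 + 2 + 2 + 2 + 1 + 6 + 6 = 24 = |G|. So G has 9 conjugacy classes.

Answer: 9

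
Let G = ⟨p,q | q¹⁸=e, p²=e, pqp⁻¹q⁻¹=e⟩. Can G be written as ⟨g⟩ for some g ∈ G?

|G| = 36, but the maximum element order in G is 18 < 36. No single element generates all of G, so G is not cyclic.

Answer: No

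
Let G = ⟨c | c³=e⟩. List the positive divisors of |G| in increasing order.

|G| = 3 = 3. By Lagrange's theorem the order of any subgroup divides 3; the divisors of 3 are 1, 3.

Answer: 1, 3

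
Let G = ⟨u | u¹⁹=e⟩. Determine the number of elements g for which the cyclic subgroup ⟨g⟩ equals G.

G is cyclic of order 19. An element generates G iff its order is 19, and a cyclic group of order 19 has exactly φ(19) = 18 such elements.

Answer: 18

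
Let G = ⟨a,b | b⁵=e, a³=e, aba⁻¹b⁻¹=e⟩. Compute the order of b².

Compute successive powers until reaching e:
  (b²)¹ = b², (b²)² = b⁴, (b²)³ = b, (b²)⁴ = b³, (b²)⁵ = e.
The smallest positive k with (b²)ᵏ = e is 5.

Answer: 5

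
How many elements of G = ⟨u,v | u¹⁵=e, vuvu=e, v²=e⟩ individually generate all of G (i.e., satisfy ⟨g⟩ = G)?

⟨g⟩ = G would require ord(g) = |G| = 30, but the maximum element order in G is 15 < 30. So G is not cyclic and no single element generates it: the count is 0.

Answer: 0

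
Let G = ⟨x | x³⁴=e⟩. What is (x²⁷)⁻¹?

The order of (x²⁷) is 34 (smallest k with (x²⁷)ᵏ = e), so (x²⁷)⁻¹ = (x²⁷)³³ = x⁷.
Check: (x²⁷) · (x⁷) → (x²⁷) · x⁷ = e, giving e as required.

Answer: x⁷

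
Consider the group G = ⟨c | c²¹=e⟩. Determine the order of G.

G is generated by a single element, so G is cyclic. The relator gives c²¹ = e and no smaller power is forced to be e, so the 21 powers {c, e, c², c³, c⁴, c⁵, c⁶, c⁷, c⁸, c⁹, c²⁰, c¹², c¹³, c¹¹, c¹⁰, c¹⁴, c¹⁵, c¹⁶, c¹⁷, c¹⁸, c¹⁹} are distinct. Hence |G| = 21.

Answer: 21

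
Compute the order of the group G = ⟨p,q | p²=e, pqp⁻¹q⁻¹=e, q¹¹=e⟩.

Enumerate words in the generators, reducing via the relations: the distinct elements are
  {e, p, q, pq, q², q³, q⁴, q⁵, q⁶, q⁷, q⁸, q⁹, pq², pq³, pq⁴, pq⁵, pq⁶, pq⁷, pq⁸, pq⁹, q¹⁰, pq¹⁰}.
No further products give new elements, so |G| = 22.

Answer: 22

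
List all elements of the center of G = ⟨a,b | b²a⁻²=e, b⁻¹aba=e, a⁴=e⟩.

An element z ∈ Z(G) iff z commutes with every generator.
For example a² is central: (a²)·a = a³ = a·(a²); (a²)·b = b⁻¹ = b·(a²).
Whereas a ∉ Z(G) since a·b = ab ≠ ab⁻¹ = b·a.
Checking each of the 8 elements this way gives Z(G) = {e, a²}, of order 2.

Answer: {e, a²}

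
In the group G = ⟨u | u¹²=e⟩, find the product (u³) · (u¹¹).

Compute (u³) · (u¹¹) by multiplying left to right and reducing via the relations at each step:
  (u³) · u¹¹ = u²

Answer: u²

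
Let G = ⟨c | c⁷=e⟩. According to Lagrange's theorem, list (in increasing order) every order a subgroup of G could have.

|G| = 7 = 7. By Lagrange's theorem the order of any subgroup divides 7; the divisors of 7 are 1, 7.

Answer: 1, 7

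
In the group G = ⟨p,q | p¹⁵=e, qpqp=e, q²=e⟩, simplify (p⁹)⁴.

Compute successive powers of (p⁹), reducing at each step:
  (p⁹)²: (p⁹) · p⁹ = p³
  (p⁹)³: (p³) · p⁹ = p¹²
  (p⁹)⁴: (p¹²) · p⁹ = p⁶

Answer: p⁶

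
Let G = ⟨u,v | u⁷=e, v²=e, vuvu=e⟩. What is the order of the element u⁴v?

Compute successive powers until reaching e:
  (u⁴v)¹ = u⁴v, (u⁴v)² = e.
The smallest positive k with (u⁴v)ᵏ = e is 2.

Answer: 2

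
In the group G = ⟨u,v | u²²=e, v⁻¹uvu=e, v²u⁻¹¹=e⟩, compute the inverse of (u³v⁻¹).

The order of (u³v⁻¹) is 4 (smallest k with (u³v⁻¹)ᵏ = e), so (u³v⁻¹)⁻¹ = (u³v⁻¹)³ = u³v.
Check: (u³v⁻¹) · (u³v) → (u³v⁻¹) · u³ = v⁻¹;   (v⁻¹) · v = e, giving e as required.

Answer: u³v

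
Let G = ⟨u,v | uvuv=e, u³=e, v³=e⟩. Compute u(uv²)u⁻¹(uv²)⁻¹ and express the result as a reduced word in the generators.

[u, (uv²)] = u·(uv²)·u⁻¹·(uv²)⁻¹.
  u · (uv²) = u²v²
  (u²v²) · (u²) = v
  v · (vu²) = uv

Answer: uv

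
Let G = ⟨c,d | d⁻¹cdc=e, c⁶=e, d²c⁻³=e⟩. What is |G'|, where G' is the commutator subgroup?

G' = [G, G] is generated by all commutators. The generator-pair commutators are: [c, d] = c².
The subgroup they normally generate is {e, c², c⁴}, of order 3.
Check: |G/G'| = 12/3 = 4 is the order of the abelianisation.

Answer: 3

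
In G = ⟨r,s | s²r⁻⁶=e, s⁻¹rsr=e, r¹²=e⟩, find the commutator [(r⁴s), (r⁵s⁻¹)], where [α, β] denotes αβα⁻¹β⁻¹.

[(r⁴s), (r⁵s⁻¹)] = (r⁴s)·(r⁵s⁻¹)·(r⁴s)⁻¹·(r⁵s⁻¹)⁻¹.
  (r⁴s) · (r⁵s⁻¹) = r¹¹
  (r¹¹) · (r⁴s⁻¹) = r³s⁻¹
  (r³s⁻¹) · (r⁵s) = r¹⁰

Answer: r¹⁰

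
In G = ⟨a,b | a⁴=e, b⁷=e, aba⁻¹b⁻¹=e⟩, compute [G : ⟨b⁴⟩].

First find ord(b⁴) by computing successive powers:
  (b⁴)¹ = b⁴, (b⁴)² = b, (b⁴)³ = b⁵, (b⁴)⁴ = b², (b⁴)⁵ = b⁶, (b⁴)⁶ = b³, (b⁴)⁷ = e.
So |⟨b⁴⟩| = ord(b⁴) = 7. With |G| = 28, by Lagrange [G : ⟨b⁴⟩] = 28/7 = 4.

Answer: 4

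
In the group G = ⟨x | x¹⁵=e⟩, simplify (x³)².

Compute successive powers of (x³), reducing at each step:
  (x³)²: (x³) · x³ = x⁶

Answer: x⁶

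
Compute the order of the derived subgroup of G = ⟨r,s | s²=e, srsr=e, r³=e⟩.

G' = [G, G] is generated by all commutators. The generator-pair commutators are: [r, s] = r².
The subgroup they normally generate is {e, r, r²}, of order 3.
Check: |G/G'| = 6/3 = 2 is the order of the abelianisation.

Answer: 3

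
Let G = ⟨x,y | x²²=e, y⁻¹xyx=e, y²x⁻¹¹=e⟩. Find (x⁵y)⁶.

Compute successive powers of (x⁵y), reducing at each step:
  (x⁵y)²: (x⁵y) · x⁵ = y;   y · y = x¹¹
  (x⁵y)³: (x¹¹) · x⁵ = x¹⁶;   (x¹⁶) · y = x⁵y⁻¹
  (x⁵y)⁴: (x⁵y⁻¹) · x⁵ = y⁻¹;   (y⁻¹) · y = e
  (x⁵y)⁵: e · x⁵ = x⁵;   (x⁵) · y = x⁵y
  (x⁵y)⁶: (x⁵y) · x⁵ = y;   y · y = x¹¹

Answer: x¹¹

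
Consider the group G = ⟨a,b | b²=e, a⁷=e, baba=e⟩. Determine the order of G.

Enumerate words in the generators, reducing via the relations: the distinct elements are
  {a, b, e, ab, a², a³, a⁴, a⁵, a⁶, a²b, a³b, a⁴b, a⁵b, a⁶b}.
No further products give new elements, so |G| = 14.

Answer: 14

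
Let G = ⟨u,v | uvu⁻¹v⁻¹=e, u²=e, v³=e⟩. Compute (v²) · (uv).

Compute (v²) · (uv) by multiplying left to right and reducing via the relations at each step:
  (v²) · u = uv²
  (uv²) · v = u

Answer: u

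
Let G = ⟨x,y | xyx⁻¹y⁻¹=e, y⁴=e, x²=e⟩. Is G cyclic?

|G| = 8, but the maximum element order in G is 4 < 8. No single element generates all of G, so G is not cyclic.

Answer: No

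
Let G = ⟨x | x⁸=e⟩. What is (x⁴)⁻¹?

The order of (x⁴) is 2 (smallest k with (x⁴)ᵏ = e), so (x⁴)⁻¹ = (x⁴)¹ = x⁴.
Check: (x⁴) · (x⁴) → (x⁴) · x⁴ = e, giving e as required.

Answer: x⁴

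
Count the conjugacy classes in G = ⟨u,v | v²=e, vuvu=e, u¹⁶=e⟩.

The conjugacy classes (representative and size) are:
  [e] (size 1), [u¹⁵] (size 2), [u²] (size 2), [u³] (size 2), [u¹²] (size 2), [u⁵] (size 2), [u⁶] (size 2), [u⁷] (size 2), [u⁸] (size 1), [u²v] (size 8), [u¹⁵v] (size 8).
Class equation: 1 + 2 + 2 + 2 + 2 + 2 + 2 + 2 + 1 + 8 + 8 = 32 = |G|. So G has 11 conjugacy classes.

Answer: 11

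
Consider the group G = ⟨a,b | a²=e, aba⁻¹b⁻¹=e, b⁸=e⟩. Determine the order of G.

Enumerate words in the generators, reducing via the relations: the distinct elements are
  {a, b, e, ab, b², b³, b⁴, b⁵, b⁶, b⁷, ab², ab³, ab⁴, ab⁵, ab⁶, ab⁷}.
No further products give new elements, so |G| = 16.

Answer: 16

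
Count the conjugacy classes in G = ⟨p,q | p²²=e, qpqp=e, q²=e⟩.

The conjugacy classes (representative and size) are:
  [e] (size 1), [p] (size 2), [p²] (size 2), [p¹⁹] (size 2), [p⁴] (size 2), [p⁵] (size 2), [p⁶] (size 2), [p⁷] (size 2), [p⁸] (size 2), [p¹³] (size 2), [p¹⁰] (size 2), [p¹¹] (size 1), [p⁶q] (size 11), [pq] (size 11).
Class equation: 1 + 2 + 2 + 2 + 2 + 2 + 2 + 2 + 2 + 2 + 2 + 1 + 11 + 11 = 44 = |G|. So G has 14 conjugacy classes.

Answer: 14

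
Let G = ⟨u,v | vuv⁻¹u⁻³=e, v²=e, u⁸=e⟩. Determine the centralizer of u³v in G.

⟨u³v⟩ ⊆ C_G(u³v) since powers of u³v commute with u³v; so |C_G(u³v)| ≥ |⟨u³v⟩| = 4.
By orbit–stabilizer, |C_G(u³v)| = |G| / |conj. class of u³v| = 16 / 4 = 4.
The 4 elements commuting with u³v are {e, u⁴, u³v, u⁷v}.

Answer: {e, u⁴, u³v, u⁷v}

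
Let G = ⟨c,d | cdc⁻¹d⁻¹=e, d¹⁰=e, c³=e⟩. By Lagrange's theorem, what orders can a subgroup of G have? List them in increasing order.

|G| = 30 = 2 · 3 · 5. By Lagrange's theorem the order of any subgroup divides 30; the divisors of 30 are 1, 2, 3, 5, 6, 10, 15, 30.

Answer: 1, 2, 3, 5, 6, 10, 15, 30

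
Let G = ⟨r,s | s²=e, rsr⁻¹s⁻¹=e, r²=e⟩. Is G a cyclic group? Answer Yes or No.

|G| = 4, but the maximum element order in G is 2 < 4. No single element generates all of G, so G is not cyclic.

Answer: No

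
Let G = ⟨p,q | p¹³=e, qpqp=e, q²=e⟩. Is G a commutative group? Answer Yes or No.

p·q = pq but q·p = p¹²q, so p·q ≠ q·p and G is not abelian.

Answer: No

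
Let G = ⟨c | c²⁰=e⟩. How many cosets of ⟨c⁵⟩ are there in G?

First find ord(c⁵) by computing successive powers:
  (c⁵)¹ = c⁵, (c⁵)² = c¹⁰, (c⁵)³ = c¹⁵, (c⁵)⁴ = e.
So |⟨c⁵⟩| = ord(c⁵) = 4. With |G| = 20, by Lagrange [G : ⟨c⁵⟩] = 20/4 = 5.

Answer: 5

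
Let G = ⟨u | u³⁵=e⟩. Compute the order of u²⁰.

Compute successive powers until reaching e:
  (u²⁰)¹ = u²⁰, (u²⁰)² = u⁵, (u²⁰)³ = u²⁵, (u²⁰)⁴ = u¹⁰, (u²⁰)⁵ = u³⁰, (u²⁰)⁶ = u¹⁵, (u²⁰)⁷ = e.
The smallest positive k with (u²⁰)ᵏ = e is 7.

Answer: 7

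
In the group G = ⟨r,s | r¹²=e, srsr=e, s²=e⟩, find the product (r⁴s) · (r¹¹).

Compute (r⁴s) · (r¹¹) by multiplying left to right and reducing via the relations at each step:
  (r⁴s) · r¹¹ = r⁵s

Answer: r⁵s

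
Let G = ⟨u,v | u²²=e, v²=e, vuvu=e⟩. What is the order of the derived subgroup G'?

G' = [G, G] is generated by all commutators. The generator-pair commutators are: [u, v] = u².
The subgroup they normally generate is {e, u², u⁴, u⁶, u⁸, u¹⁰, u¹², u¹⁴, u¹⁶, u¹⁸, u²⁰}, of order 11.
Check: |G/G'| = 44/11 = 4 is the order of the abelianisation.

Answer: 11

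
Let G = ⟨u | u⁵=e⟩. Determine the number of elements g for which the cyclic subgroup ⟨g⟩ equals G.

G is cyclic of order 5. An element generates G iff its order is 5, and a cyclic group of order 5 has exactly φ(5) = 4 such elements.

Answer: 4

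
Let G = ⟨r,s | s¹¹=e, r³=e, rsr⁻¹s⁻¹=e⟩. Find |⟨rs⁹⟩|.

|⟨rs⁹⟩| equals the order of rs⁹. Compute successive powers until reaching e:
  (rs⁹)¹ = rs⁹, (rs⁹)² = r²s⁷, (rs⁹)³ = s⁵, (rs⁹)⁴ = rs³, (rs⁹)⁵ = r²s, (rs⁹)⁶ = s¹⁰, (rs⁹)⁷ = rs⁸, (rs⁹)⁸ = r²s⁶, (rs⁹)⁹ = s⁴, (rs⁹)¹⁰ = rs², (rs⁹)¹¹ = r², (rs⁹)¹² = s⁹, (rs⁹)¹³ = rs⁷, (rs⁹)¹⁴ = r²s⁵, (rs⁹)¹⁵ = s³, (rs⁹)¹⁶ = rs, (rs⁹)¹⁷ = r²s¹⁰, (rs⁹)¹⁸ = s⁸, (rs⁹)¹⁹ = rs⁶, (rs⁹)²⁰ = r²s⁴, (rs⁹)²¹ = s², (rs⁹)²² = r, (rs⁹)²³ = r²s⁹, (rs⁹)²⁴ = s⁷, (rs⁹)²⁵ = rs⁵, (rs⁹)²⁶ = r²s³, (rs⁹)²⁷ = s, (rs⁹)²⁸ = rs¹⁰, (rs⁹)²⁹ = r²s⁸, (rs⁹)³⁰ = s⁶, (rs⁹)³¹ = rs⁴, (rs⁹)³² = r²s², (rs⁹)³³ = e.
The smallest positive k with (rs⁹)ᵏ = e is 33, so |⟨rs⁹⟩| = 33.

Answer: 33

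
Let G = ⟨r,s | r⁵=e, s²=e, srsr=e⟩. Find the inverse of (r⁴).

The order of (r⁴) is 5 (smallest k with (r⁴)ᵏ = e), so (r⁴)⁻¹ = (r⁴)⁴ = r.
Check: (r⁴) · r → (r⁴) · r = e, giving e as required.

Answer: r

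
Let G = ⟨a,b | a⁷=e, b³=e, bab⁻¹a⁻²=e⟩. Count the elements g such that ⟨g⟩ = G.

⟨g⟩ = G would require ord(g) = |G| = 21, but the maximum element order in G is 7 < 21. So G is not cyclic and no single element generates it: the count is 0.

Answer: 0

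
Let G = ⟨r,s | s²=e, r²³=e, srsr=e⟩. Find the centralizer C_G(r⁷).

⟨r⁷⟩ ⊆ C_G(r⁷) since powers of r⁷ commute with r⁷; so |C_G(r⁷)| ≥ |⟨r⁷⟩| = 23.
By orbit–stabilizer, |C_G(r⁷)| = |G| / |conj. class of r⁷| = 46 / 2 = 23.
The 23 elements commuting with r⁷ are {e, r, r², r³, r⁴, r⁵, r⁶, r⁷, r⁸, r⁹, r¹⁰, r¹¹, r¹², r¹³, r¹⁴, r¹⁵, r¹⁶, r¹⁷, r¹⁸, r¹⁹, r²⁰, r²¹, r²²}.

Answer: {e, r, r², r³, r⁴, r⁵, r⁶, r⁷, r⁸, r⁹, r¹⁰, r¹¹, r¹², r¹³, r¹⁴, r¹⁵, r¹⁶, r¹⁷, r¹⁸, r¹⁹, r²⁰, r²¹, r²²}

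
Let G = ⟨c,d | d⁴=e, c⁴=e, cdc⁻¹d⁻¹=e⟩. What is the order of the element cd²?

Compute successive powers until reaching e:
  (cd²)¹ = cd², (cd²)² = c², (cd²)³ = c³d², (cd²)⁴ = e.
The smallest positive k with (cd²)ᵏ = e is 4.

Answer: 4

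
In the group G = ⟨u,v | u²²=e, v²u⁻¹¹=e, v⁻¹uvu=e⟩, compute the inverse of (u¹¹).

The order of (u¹¹) is 2 (smallest k with (u¹¹)ᵏ = e), so (u¹¹)⁻¹ = (u¹¹)¹ = u¹¹.
Check: (u¹¹) · (u¹¹) → (u¹¹) · u¹¹ = e, giving e as required.

Answer: u¹¹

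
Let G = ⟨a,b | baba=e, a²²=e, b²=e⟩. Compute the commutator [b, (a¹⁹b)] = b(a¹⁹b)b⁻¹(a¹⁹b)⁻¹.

[b, (a¹⁹b)] = b·(a¹⁹b)·b⁻¹·(a¹⁹b)⁻¹.
  b · (a¹⁹b) = a³
  (a³) · b = a³b
  (a³b) · (a¹⁹b) = a⁶

Answer: a⁶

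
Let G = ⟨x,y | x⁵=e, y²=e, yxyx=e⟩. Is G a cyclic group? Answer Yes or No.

Every cyclic group is abelian. But x·y = xy while y·x = x⁴y, so x·y ≠ y·x and G is not abelian. Hence G is not cyclic.

Answer: No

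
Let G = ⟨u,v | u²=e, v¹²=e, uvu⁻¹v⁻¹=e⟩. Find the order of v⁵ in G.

Compute successive powers until reaching e:
  (v⁵)¹ = v⁵, (v⁵)² = v¹⁰, (v⁵)³ = v³, (v⁵)⁴ = v⁸, (v⁵)⁵ = v, (v⁵)⁶ = v⁶, (v⁵)⁷ = v¹¹, (v⁵)⁸ = v⁴, (v⁵)⁹ = v⁹, (v⁵)¹⁰ = v², (v⁵)¹¹ = v⁷, (v⁵)¹² = e.
The smallest positive k with (v⁵)ᵏ = e is 12.

Answer: 12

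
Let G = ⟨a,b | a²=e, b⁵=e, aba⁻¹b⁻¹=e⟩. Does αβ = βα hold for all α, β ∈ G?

Each pair of generators commutes: a·b = ab = b·a. Since the generators pairwise commute, every element of G commutes with every other, so G is abelian.

Answer: Yes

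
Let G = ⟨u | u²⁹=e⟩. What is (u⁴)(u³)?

Compute (u⁴) · (u³) by multiplying left to right and reducing via the relations at each step:
  (u⁴) · u³ = u⁷

Answer: u⁷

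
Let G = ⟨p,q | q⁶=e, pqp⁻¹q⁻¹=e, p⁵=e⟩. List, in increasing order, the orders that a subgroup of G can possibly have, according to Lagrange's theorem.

|G| = 30 = 2 · 3 · 5. By Lagrange's theorem the order of any subgroup divides 30; the divisors of 30 are 1, 2, 3, 5, 6, 10, 15, 30.

Answer: 1, 2, 3, 5, 6, 10, 15, 30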